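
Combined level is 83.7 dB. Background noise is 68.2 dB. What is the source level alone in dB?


Given values:
  L_total = 83.7 dB, L_bg = 68.2 dB
Formula: L_source = 10 * log10(10^(L_total/10) - 10^(L_bg/10))
Convert to linear:
  10^(83.7/10) = 234422881.532
  10^(68.2/10) = 6606934.4801
Difference: 234422881.532 - 6606934.4801 = 227815947.0519
L_source = 10 * log10(227815947.0519) = 83.58

83.58 dB


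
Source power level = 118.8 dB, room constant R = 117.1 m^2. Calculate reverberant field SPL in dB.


Given values:
  Lw = 118.8 dB, R = 117.1 m^2
Formula: SPL = Lw + 10 * log10(4 / R)
Compute 4 / R = 4 / 117.1 = 0.034159
Compute 10 * log10(0.034159) = -14.6649
SPL = 118.8 + (-14.6649) = 104.14

104.14 dB


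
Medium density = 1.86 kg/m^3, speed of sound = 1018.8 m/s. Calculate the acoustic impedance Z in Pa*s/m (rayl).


Given values:
  rho = 1.86 kg/m^3
  c = 1018.8 m/s
Formula: Z = rho * c
Z = 1.86 * 1018.8
Z = 1894.97

1894.97 rayl


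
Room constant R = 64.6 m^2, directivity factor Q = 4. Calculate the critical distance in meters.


Given values:
  R = 64.6 m^2, Q = 4
Formula: d_c = 0.141 * sqrt(Q * R)
Compute Q * R = 4 * 64.6 = 258.4
Compute sqrt(258.4) = 16.0748
d_c = 0.141 * 16.0748 = 2.267

2.267 m


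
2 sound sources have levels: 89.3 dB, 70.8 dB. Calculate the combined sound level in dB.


Formula: L_total = 10 * log10( sum(10^(Li/10)) )
  Source 1: 10^(89.3/10) = 851138038.2024
  Source 2: 10^(70.8/10) = 12022644.3462
Sum of linear values = 863160682.5486
L_total = 10 * log10(863160682.5486) = 89.36

89.36 dB


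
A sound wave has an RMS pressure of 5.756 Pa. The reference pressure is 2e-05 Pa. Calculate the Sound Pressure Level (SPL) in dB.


Given values:
  p = 5.756 Pa
  p_ref = 2e-05 Pa
Formula: SPL = 20 * log10(p / p_ref)
Compute ratio: p / p_ref = 5.756 / 2e-05 = 287800
Compute log10: log10(287800) = 5.459091
Multiply: SPL = 20 * 5.459091 = 109.18

109.18 dB


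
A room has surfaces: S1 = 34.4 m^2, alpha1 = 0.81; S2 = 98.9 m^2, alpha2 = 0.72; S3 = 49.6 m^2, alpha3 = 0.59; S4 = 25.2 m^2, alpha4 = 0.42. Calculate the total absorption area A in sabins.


Given surfaces:
  Surface 1: 34.4 * 0.81 = 27.864
  Surface 2: 98.9 * 0.72 = 71.208
  Surface 3: 49.6 * 0.59 = 29.264
  Surface 4: 25.2 * 0.42 = 10.584
Formula: A = sum(Si * alpha_i)
A = 27.864 + 71.208 + 29.264 + 10.584
A = 138.92

138.92 sabins


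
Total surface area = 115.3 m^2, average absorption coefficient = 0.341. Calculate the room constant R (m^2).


Given values:
  S = 115.3 m^2, alpha = 0.341
Formula: R = S * alpha / (1 - alpha)
Numerator: 115.3 * 0.341 = 39.3173
Denominator: 1 - 0.341 = 0.659
R = 39.3173 / 0.659 = 59.66

59.66 m^2


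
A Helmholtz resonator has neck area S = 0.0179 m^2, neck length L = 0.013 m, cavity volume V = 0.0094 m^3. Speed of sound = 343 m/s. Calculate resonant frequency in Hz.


Given values:
  S = 0.0179 m^2, L = 0.013 m, V = 0.0094 m^3, c = 343 m/s
Formula: f = (c / (2*pi)) * sqrt(S / (V * L))
Compute V * L = 0.0094 * 0.013 = 0.0001222
Compute S / (V * L) = 0.0179 / 0.0001222 = 146.4812
Compute sqrt(146.4812) = 12.102942
Compute c / (2*pi) = 343 / 6.283185 = 54.590148
f = 54.590148 * 12.102942 = 660.7

660.7 Hz


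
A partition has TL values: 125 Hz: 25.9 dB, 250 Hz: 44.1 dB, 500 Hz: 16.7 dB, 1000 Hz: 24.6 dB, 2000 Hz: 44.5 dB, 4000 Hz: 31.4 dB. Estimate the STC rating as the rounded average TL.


Given TL values at each frequency:
  125 Hz: 25.9 dB
  250 Hz: 44.1 dB
  500 Hz: 16.7 dB
  1000 Hz: 24.6 dB
  2000 Hz: 44.5 dB
  4000 Hz: 31.4 dB
Formula: STC ~ round(average of TL values)
Sum = 25.9 + 44.1 + 16.7 + 24.6 + 44.5 + 31.4 = 187.2
Average = 187.2 / 6 = 31.2
Rounded: 31

31


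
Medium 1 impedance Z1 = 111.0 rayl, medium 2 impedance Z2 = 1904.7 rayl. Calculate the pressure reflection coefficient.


Given values:
  Z1 = 111.0 rayl, Z2 = 1904.7 rayl
Formula: R = (Z2 - Z1) / (Z2 + Z1)
Numerator: Z2 - Z1 = 1904.7 - 111.0 = 1793.7
Denominator: Z2 + Z1 = 1904.7 + 111.0 = 2015.7
R = 1793.7 / 2015.7 = 0.8899

0.8899


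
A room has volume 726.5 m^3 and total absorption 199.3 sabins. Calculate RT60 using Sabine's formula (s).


Given values:
  V = 726.5 m^3
  A = 199.3 sabins
Formula: RT60 = 0.161 * V / A
Numerator: 0.161 * 726.5 = 116.9665
RT60 = 116.9665 / 199.3 = 0.587

0.587 s


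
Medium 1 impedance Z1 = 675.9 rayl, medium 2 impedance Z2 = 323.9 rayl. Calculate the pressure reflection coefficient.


Given values:
  Z1 = 675.9 rayl, Z2 = 323.9 rayl
Formula: R = (Z2 - Z1) / (Z2 + Z1)
Numerator: Z2 - Z1 = 323.9 - 675.9 = -352.0
Denominator: Z2 + Z1 = 323.9 + 675.9 = 999.8
R = -352.0 / 999.8 = -0.3521

-0.3521


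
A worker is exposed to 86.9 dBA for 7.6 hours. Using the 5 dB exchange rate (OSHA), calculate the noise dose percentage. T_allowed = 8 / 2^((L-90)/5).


Given values:
  L = 86.9 dBA, T = 7.6 hours
Formula: T_allowed = 8 / 2^((L - 90) / 5)
Compute exponent: (86.9 - 90) / 5 = -0.62
Compute 2^(-0.62) = 0.650671
T_allowed = 8 / 0.650671 = 12.295 hours
Dose = (T / T_allowed) * 100
Dose = (7.6 / 12.295) * 100 = 61.81

61.81 %


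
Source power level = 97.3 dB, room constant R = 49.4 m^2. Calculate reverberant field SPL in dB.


Given values:
  Lw = 97.3 dB, R = 49.4 m^2
Formula: SPL = Lw + 10 * log10(4 / R)
Compute 4 / R = 4 / 49.4 = 0.080972
Compute 10 * log10(0.080972) = -10.9167
SPL = 97.3 + (-10.9167) = 86.38

86.38 dB


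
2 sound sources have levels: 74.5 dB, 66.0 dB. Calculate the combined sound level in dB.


Formula: L_total = 10 * log10( sum(10^(Li/10)) )
  Source 1: 10^(74.5/10) = 28183829.3126
  Source 2: 10^(66.0/10) = 3981071.7055
Sum of linear values = 32164901.0181
L_total = 10 * log10(32164901.0181) = 75.07

75.07 dB


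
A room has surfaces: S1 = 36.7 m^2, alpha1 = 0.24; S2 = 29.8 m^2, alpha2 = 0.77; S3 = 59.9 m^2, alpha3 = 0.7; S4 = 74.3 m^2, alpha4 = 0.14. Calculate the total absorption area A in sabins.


Given surfaces:
  Surface 1: 36.7 * 0.24 = 8.808
  Surface 2: 29.8 * 0.77 = 22.946
  Surface 3: 59.9 * 0.7 = 41.93
  Surface 4: 74.3 * 0.14 = 10.402
Formula: A = sum(Si * alpha_i)
A = 8.808 + 22.946 + 41.93 + 10.402
A = 84.09

84.09 sabins


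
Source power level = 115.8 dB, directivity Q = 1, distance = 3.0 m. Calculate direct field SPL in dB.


Given values:
  Lw = 115.8 dB, Q = 1, r = 3.0 m
Formula: SPL = Lw + 10 * log10(Q / (4 * pi * r^2))
Compute 4 * pi * r^2 = 4 * pi * 3.0^2 = 113.0973
Compute Q / denom = 1 / 113.0973 = 0.00884194
Compute 10 * log10(0.00884194) = -20.5345
SPL = 115.8 + (-20.5345) = 95.27

95.27 dB


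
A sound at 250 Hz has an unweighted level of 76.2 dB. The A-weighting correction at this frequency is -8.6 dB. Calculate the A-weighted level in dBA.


Given values:
  SPL = 76.2 dB
  A-weighting at 250 Hz = -8.6 dB
Formula: L_A = SPL + A_weight
L_A = 76.2 + (-8.6)
L_A = 67.6

67.6 dBA


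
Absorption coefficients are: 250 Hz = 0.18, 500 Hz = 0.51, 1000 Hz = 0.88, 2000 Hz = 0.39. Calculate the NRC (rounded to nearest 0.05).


Given values:
  a_250 = 0.18, a_500 = 0.51
  a_1000 = 0.88, a_2000 = 0.39
Formula: NRC = (a250 + a500 + a1000 + a2000) / 4
Sum = 0.18 + 0.51 + 0.88 + 0.39 = 1.96
NRC = 1.96 / 4 = 0.49
Rounded to nearest 0.05: 0.5

0.5


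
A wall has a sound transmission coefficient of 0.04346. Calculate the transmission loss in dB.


Given values:
  tau = 0.04346
Formula: TL = 10 * log10(1 / tau)
Compute 1 / tau = 1 / 0.04346 = 23.0097
Compute log10(23.0097) = 1.361911
TL = 10 * 1.361911 = 13.62

13.62 dB


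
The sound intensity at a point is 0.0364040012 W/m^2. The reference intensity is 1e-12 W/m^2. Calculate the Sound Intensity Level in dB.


Given values:
  I = 0.0364040012 W/m^2
  I_ref = 1e-12 W/m^2
Formula: SIL = 10 * log10(I / I_ref)
Compute ratio: I / I_ref = 36404001200
Compute log10: log10(36404001200) = 10.561149
Multiply: SIL = 10 * 10.561149 = 105.61

105.61 dB


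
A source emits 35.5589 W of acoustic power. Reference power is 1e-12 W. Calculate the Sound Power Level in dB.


Given values:
  W = 35.5589 W
  W_ref = 1e-12 W
Formula: SWL = 10 * log10(W / W_ref)
Compute ratio: W / W_ref = 35558900000000
Compute log10: log10(35558900000000) = 13.550948
Multiply: SWL = 10 * 13.550948 = 135.51

135.51 dB


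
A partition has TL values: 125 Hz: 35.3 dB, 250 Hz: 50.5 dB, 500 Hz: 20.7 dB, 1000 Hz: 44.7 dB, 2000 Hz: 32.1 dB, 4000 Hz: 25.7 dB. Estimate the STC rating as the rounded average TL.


Given TL values at each frequency:
  125 Hz: 35.3 dB
  250 Hz: 50.5 dB
  500 Hz: 20.7 dB
  1000 Hz: 44.7 dB
  2000 Hz: 32.1 dB
  4000 Hz: 25.7 dB
Formula: STC ~ round(average of TL values)
Sum = 35.3 + 50.5 + 20.7 + 44.7 + 32.1 + 25.7 = 209.0
Average = 209.0 / 6 = 34.83
Rounded: 35

35


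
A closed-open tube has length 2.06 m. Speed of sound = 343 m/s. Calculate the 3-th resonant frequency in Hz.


Given values:
  Tube type: closed-open, L = 2.06 m, c = 343 m/s, n = 3
Formula: f_n = (2n - 1) * c / (4 * L)
Compute 2n - 1 = 2*3 - 1 = 5
Compute 4 * L = 4 * 2.06 = 8.24
f = 5 * 343 / 8.24
f = 208.13

208.13 Hz


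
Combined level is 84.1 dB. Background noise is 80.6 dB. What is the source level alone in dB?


Given values:
  L_total = 84.1 dB, L_bg = 80.6 dB
Formula: L_source = 10 * log10(10^(L_total/10) - 10^(L_bg/10))
Convert to linear:
  10^(84.1/10) = 257039578.2769
  10^(80.6/10) = 114815362.1497
Difference: 257039578.2769 - 114815362.1497 = 142224216.1272
L_source = 10 * log10(142224216.1272) = 81.53

81.53 dB


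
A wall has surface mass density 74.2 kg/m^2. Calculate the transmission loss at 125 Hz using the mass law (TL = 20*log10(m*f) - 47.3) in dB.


Given values:
  m = 74.2 kg/m^2, f = 125 Hz
Formula: TL = 20 * log10(m * f) - 47.3
Compute m * f = 74.2 * 125 = 9275.0
Compute log10(9275.0) = 3.967314
Compute 20 * 3.967314 = 79.3463
TL = 79.3463 - 47.3 = 32.05

32.05 dB


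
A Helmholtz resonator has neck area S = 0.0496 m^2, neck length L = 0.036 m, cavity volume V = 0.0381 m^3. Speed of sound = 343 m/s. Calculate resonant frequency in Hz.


Given values:
  S = 0.0496 m^2, L = 0.036 m, V = 0.0381 m^3, c = 343 m/s
Formula: f = (c / (2*pi)) * sqrt(S / (V * L))
Compute V * L = 0.0381 * 0.036 = 0.0013716
Compute S / (V * L) = 0.0496 / 0.0013716 = 36.1621
Compute sqrt(36.1621) = 6.013493
Compute c / (2*pi) = 343 / 6.283185 = 54.590148
f = 54.590148 * 6.013493 = 328.28

328.28 Hz


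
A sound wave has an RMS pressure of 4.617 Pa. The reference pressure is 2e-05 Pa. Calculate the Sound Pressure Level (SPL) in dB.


Given values:
  p = 4.617 Pa
  p_ref = 2e-05 Pa
Formula: SPL = 20 * log10(p / p_ref)
Compute ratio: p / p_ref = 4.617 / 2e-05 = 230850
Compute log10: log10(230850) = 5.36333
Multiply: SPL = 20 * 5.36333 = 107.27

107.27 dB


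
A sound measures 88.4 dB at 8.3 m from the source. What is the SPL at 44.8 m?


Given values:
  SPL1 = 88.4 dB, r1 = 8.3 m, r2 = 44.8 m
Formula: SPL2 = SPL1 - 20 * log10(r2 / r1)
Compute ratio: r2 / r1 = 44.8 / 8.3 = 5.3976
Compute log10: log10(5.3976) = 0.732201
Compute drop: 20 * 0.732201 = 14.644
SPL2 = 88.4 - 14.644 = 73.76

73.76 dB


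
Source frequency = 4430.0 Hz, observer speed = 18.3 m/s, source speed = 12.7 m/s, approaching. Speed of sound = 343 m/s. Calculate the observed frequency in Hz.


Given values:
  f_s = 4430.0 Hz, v_o = 18.3 m/s, v_s = 12.7 m/s
  Direction: approaching
Formula: f_o = f_s * (c + v_o) / (c - v_s)
Numerator: c + v_o = 343 + 18.3 = 361.3
Denominator: c - v_s = 343 - 12.7 = 330.3
f_o = 4430.0 * 361.3 / 330.3 = 4845.77

4845.77 Hz


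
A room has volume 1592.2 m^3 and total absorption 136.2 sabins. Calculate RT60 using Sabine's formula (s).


Given values:
  V = 1592.2 m^3
  A = 136.2 sabins
Formula: RT60 = 0.161 * V / A
Numerator: 0.161 * 1592.2 = 256.3442
RT60 = 256.3442 / 136.2 = 1.882

1.882 s


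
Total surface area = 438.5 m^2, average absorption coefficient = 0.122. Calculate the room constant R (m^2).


Given values:
  S = 438.5 m^2, alpha = 0.122
Formula: R = S * alpha / (1 - alpha)
Numerator: 438.5 * 0.122 = 53.497
Denominator: 1 - 0.122 = 0.878
R = 53.497 / 0.878 = 60.93

60.93 m^2


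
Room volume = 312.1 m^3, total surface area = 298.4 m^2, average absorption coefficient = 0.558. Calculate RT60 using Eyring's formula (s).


Given values:
  V = 312.1 m^3, S = 298.4 m^2, alpha = 0.558
Formula: RT60 = 0.161 * V / (-S * ln(1 - alpha))
Compute ln(1 - 0.558) = ln(0.442) = -0.816445
Denominator: -298.4 * -0.816445 = 243.6272
Numerator: 0.161 * 312.1 = 50.2481
RT60 = 50.2481 / 243.6272 = 0.206

0.206 s


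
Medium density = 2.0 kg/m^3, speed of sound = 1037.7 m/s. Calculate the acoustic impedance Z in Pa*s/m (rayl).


Given values:
  rho = 2.0 kg/m^3
  c = 1037.7 m/s
Formula: Z = rho * c
Z = 2.0 * 1037.7
Z = 2075.4

2075.4 rayl


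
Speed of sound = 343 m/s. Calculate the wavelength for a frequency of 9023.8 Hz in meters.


Given values:
  c = 343 m/s, f = 9023.8 Hz
Formula: lambda = c / f
lambda = 343 / 9023.8
lambda = 0.038

0.038 m


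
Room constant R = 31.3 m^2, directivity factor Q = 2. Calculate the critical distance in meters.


Given values:
  R = 31.3 m^2, Q = 2
Formula: d_c = 0.141 * sqrt(Q * R)
Compute Q * R = 2 * 31.3 = 62.6
Compute sqrt(62.6) = 7.912
d_c = 0.141 * 7.912 = 1.116

1.116 m


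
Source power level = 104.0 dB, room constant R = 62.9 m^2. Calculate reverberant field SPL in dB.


Given values:
  Lw = 104.0 dB, R = 62.9 m^2
Formula: SPL = Lw + 10 * log10(4 / R)
Compute 4 / R = 4 / 62.9 = 0.063593
Compute 10 * log10(0.063593) = -11.9659
SPL = 104.0 + (-11.9659) = 92.03

92.03 dB


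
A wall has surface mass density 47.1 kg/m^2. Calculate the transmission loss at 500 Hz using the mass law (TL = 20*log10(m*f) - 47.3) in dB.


Given values:
  m = 47.1 kg/m^2, f = 500 Hz
Formula: TL = 20 * log10(m * f) - 47.3
Compute m * f = 47.1 * 500 = 23550.0
Compute log10(23550.0) = 4.371991
Compute 20 * 4.371991 = 87.4398
TL = 87.4398 - 47.3 = 40.14

40.14 dB


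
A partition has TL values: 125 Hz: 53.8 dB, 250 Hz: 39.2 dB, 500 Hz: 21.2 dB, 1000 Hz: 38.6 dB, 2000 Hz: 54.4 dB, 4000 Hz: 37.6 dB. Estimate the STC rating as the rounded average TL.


Given TL values at each frequency:
  125 Hz: 53.8 dB
  250 Hz: 39.2 dB
  500 Hz: 21.2 dB
  1000 Hz: 38.6 dB
  2000 Hz: 54.4 dB
  4000 Hz: 37.6 dB
Formula: STC ~ round(average of TL values)
Sum = 53.8 + 39.2 + 21.2 + 38.6 + 54.4 + 37.6 = 244.8
Average = 244.8 / 6 = 40.8
Rounded: 41

41


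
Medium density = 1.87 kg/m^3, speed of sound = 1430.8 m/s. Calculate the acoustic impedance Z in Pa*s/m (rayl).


Given values:
  rho = 1.87 kg/m^3
  c = 1430.8 m/s
Formula: Z = rho * c
Z = 1.87 * 1430.8
Z = 2675.6

2675.6 rayl


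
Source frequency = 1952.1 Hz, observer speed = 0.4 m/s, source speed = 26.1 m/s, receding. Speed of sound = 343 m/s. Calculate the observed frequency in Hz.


Given values:
  f_s = 1952.1 Hz, v_o = 0.4 m/s, v_s = 26.1 m/s
  Direction: receding
Formula: f_o = f_s * (c - v_o) / (c + v_s)
Numerator: c - v_o = 343 - 0.4 = 342.6
Denominator: c + v_s = 343 + 26.1 = 369.1
f_o = 1952.1 * 342.6 / 369.1 = 1811.95

1811.95 Hz


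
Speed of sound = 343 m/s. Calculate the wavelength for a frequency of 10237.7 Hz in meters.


Given values:
  c = 343 m/s, f = 10237.7 Hz
Formula: lambda = c / f
lambda = 343 / 10237.7
lambda = 0.0335

0.0335 m


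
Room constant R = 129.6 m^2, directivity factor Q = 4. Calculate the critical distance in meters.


Given values:
  R = 129.6 m^2, Q = 4
Formula: d_c = 0.141 * sqrt(Q * R)
Compute Q * R = 4 * 129.6 = 518.4
Compute sqrt(518.4) = 22.7684
d_c = 0.141 * 22.7684 = 3.21

3.21 m


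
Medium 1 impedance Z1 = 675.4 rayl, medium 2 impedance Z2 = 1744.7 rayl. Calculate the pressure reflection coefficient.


Given values:
  Z1 = 675.4 rayl, Z2 = 1744.7 rayl
Formula: R = (Z2 - Z1) / (Z2 + Z1)
Numerator: Z2 - Z1 = 1744.7 - 675.4 = 1069.3
Denominator: Z2 + Z1 = 1744.7 + 675.4 = 2420.1
R = 1069.3 / 2420.1 = 0.4418

0.4418


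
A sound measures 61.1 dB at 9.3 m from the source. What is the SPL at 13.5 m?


Given values:
  SPL1 = 61.1 dB, r1 = 9.3 m, r2 = 13.5 m
Formula: SPL2 = SPL1 - 20 * log10(r2 / r1)
Compute ratio: r2 / r1 = 13.5 / 9.3 = 1.4516
Compute log10: log10(1.4516) = 0.161847
Compute drop: 20 * 0.161847 = 3.2369
SPL2 = 61.1 - 3.2369 = 57.86

57.86 dB


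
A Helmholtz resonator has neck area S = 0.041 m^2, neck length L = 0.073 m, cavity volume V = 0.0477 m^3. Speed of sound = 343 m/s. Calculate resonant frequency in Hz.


Given values:
  S = 0.041 m^2, L = 0.073 m, V = 0.0477 m^3, c = 343 m/s
Formula: f = (c / (2*pi)) * sqrt(S / (V * L))
Compute V * L = 0.0477 * 0.073 = 0.0034821
Compute S / (V * L) = 0.041 / 0.0034821 = 11.7745
Compute sqrt(11.7745) = 3.431399
Compute c / (2*pi) = 343 / 6.283185 = 54.590148
f = 54.590148 * 3.431399 = 187.32

187.32 Hz


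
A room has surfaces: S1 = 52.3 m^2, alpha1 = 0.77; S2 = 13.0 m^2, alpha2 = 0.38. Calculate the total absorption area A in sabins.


Given surfaces:
  Surface 1: 52.3 * 0.77 = 40.271
  Surface 2: 13.0 * 0.38 = 4.94
Formula: A = sum(Si * alpha_i)
A = 40.271 + 4.94
A = 45.21

45.21 sabins


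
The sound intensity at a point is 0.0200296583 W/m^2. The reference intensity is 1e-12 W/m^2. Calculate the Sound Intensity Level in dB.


Given values:
  I = 0.0200296583 W/m^2
  I_ref = 1e-12 W/m^2
Formula: SIL = 10 * log10(I / I_ref)
Compute ratio: I / I_ref = 20029658300
Compute log10: log10(20029658300) = 10.301674
Multiply: SIL = 10 * 10.301674 = 103.02

103.02 dB


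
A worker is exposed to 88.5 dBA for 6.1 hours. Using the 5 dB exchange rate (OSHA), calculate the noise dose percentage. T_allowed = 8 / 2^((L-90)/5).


Given values:
  L = 88.5 dBA, T = 6.1 hours
Formula: T_allowed = 8 / 2^((L - 90) / 5)
Compute exponent: (88.5 - 90) / 5 = -0.3
Compute 2^(-0.3) = 0.812252
T_allowed = 8 / 0.812252 = 9.84916 hours
Dose = (T / T_allowed) * 100
Dose = (6.1 / 9.84916) * 100 = 61.93

61.93 %


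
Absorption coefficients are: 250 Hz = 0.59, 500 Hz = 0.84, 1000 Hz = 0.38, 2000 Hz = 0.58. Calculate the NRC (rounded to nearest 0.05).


Given values:
  a_250 = 0.59, a_500 = 0.84
  a_1000 = 0.38, a_2000 = 0.58
Formula: NRC = (a250 + a500 + a1000 + a2000) / 4
Sum = 0.59 + 0.84 + 0.38 + 0.58 = 2.39
NRC = 2.39 / 4 = 0.5975
Rounded to nearest 0.05: 0.6

0.6


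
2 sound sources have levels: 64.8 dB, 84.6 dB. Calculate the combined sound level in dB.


Formula: L_total = 10 * log10( sum(10^(Li/10)) )
  Source 1: 10^(64.8/10) = 3019951.7204
  Source 2: 10^(84.6/10) = 288403150.3127
Sum of linear values = 291423102.0331
L_total = 10 * log10(291423102.0331) = 84.65

84.65 dB


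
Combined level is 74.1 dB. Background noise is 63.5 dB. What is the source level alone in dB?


Given values:
  L_total = 74.1 dB, L_bg = 63.5 dB
Formula: L_source = 10 * log10(10^(L_total/10) - 10^(L_bg/10))
Convert to linear:
  10^(74.1/10) = 25703957.8277
  10^(63.5/10) = 2238721.1386
Difference: 25703957.8277 - 2238721.1386 = 23465236.6891
L_source = 10 * log10(23465236.6891) = 73.7

73.7 dB


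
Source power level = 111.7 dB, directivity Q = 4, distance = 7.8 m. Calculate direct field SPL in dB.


Given values:
  Lw = 111.7 dB, Q = 4, r = 7.8 m
Formula: SPL = Lw + 10 * log10(Q / (4 * pi * r^2))
Compute 4 * pi * r^2 = 4 * pi * 7.8^2 = 764.538
Compute Q / denom = 4 / 764.538 = 0.00523192
Compute 10 * log10(0.00523192) = -22.8134
SPL = 111.7 + (-22.8134) = 88.89

88.89 dB


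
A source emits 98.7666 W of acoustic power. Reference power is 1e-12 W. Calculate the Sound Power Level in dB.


Given values:
  W = 98.7666 W
  W_ref = 1e-12 W
Formula: SWL = 10 * log10(W / W_ref)
Compute ratio: W / W_ref = 98766600000000
Compute log10: log10(98766600000000) = 13.99461
Multiply: SWL = 10 * 13.99461 = 139.95

139.95 dB


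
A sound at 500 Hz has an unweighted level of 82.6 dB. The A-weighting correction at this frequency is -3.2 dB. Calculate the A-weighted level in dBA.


Given values:
  SPL = 82.6 dB
  A-weighting at 500 Hz = -3.2 dB
Formula: L_A = SPL + A_weight
L_A = 82.6 + (-3.2)
L_A = 79.4

79.4 dBA


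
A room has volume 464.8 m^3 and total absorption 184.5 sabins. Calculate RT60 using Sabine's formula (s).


Given values:
  V = 464.8 m^3
  A = 184.5 sabins
Formula: RT60 = 0.161 * V / A
Numerator: 0.161 * 464.8 = 74.8328
RT60 = 74.8328 / 184.5 = 0.406

0.406 s


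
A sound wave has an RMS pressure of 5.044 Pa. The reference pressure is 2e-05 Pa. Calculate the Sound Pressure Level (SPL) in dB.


Given values:
  p = 5.044 Pa
  p_ref = 2e-05 Pa
Formula: SPL = 20 * log10(p / p_ref)
Compute ratio: p / p_ref = 5.044 / 2e-05 = 252200
Compute log10: log10(252200) = 5.401745
Multiply: SPL = 20 * 5.401745 = 108.03

108.03 dB


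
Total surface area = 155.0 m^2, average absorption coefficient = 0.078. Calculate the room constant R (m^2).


Given values:
  S = 155.0 m^2, alpha = 0.078
Formula: R = S * alpha / (1 - alpha)
Numerator: 155.0 * 0.078 = 12.09
Denominator: 1 - 0.078 = 0.922
R = 12.09 / 0.922 = 13.11

13.11 m^2


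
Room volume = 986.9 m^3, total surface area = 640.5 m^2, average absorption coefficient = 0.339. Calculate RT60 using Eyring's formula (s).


Given values:
  V = 986.9 m^3, S = 640.5 m^2, alpha = 0.339
Formula: RT60 = 0.161 * V / (-S * ln(1 - alpha))
Compute ln(1 - 0.339) = ln(0.661) = -0.414001
Denominator: -640.5 * -0.414001 = 265.1676
Numerator: 0.161 * 986.9 = 158.8909
RT60 = 158.8909 / 265.1676 = 0.599

0.599 s


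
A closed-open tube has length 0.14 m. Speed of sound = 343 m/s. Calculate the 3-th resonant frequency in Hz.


Given values:
  Tube type: closed-open, L = 0.14 m, c = 343 m/s, n = 3
Formula: f_n = (2n - 1) * c / (4 * L)
Compute 2n - 1 = 2*3 - 1 = 5
Compute 4 * L = 4 * 0.14 = 0.56
f = 5 * 343 / 0.56
f = 3062.5

3062.5 Hz


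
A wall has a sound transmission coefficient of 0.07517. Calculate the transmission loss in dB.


Given values:
  tau = 0.07517
Formula: TL = 10 * log10(1 / tau)
Compute 1 / tau = 1 / 0.07517 = 13.3032
Compute log10(13.3032) = 1.123956
TL = 10 * 1.123956 = 11.24

11.24 dB


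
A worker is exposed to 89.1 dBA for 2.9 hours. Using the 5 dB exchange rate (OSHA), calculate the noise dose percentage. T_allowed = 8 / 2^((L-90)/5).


Given values:
  L = 89.1 dBA, T = 2.9 hours
Formula: T_allowed = 8 / 2^((L - 90) / 5)
Compute exponent: (89.1 - 90) / 5 = -0.18
Compute 2^(-0.18) = 0.882703
T_allowed = 8 / 0.882703 = 9.063071 hours
Dose = (T / T_allowed) * 100
Dose = (2.9 / 9.063071) * 100 = 32.0

32.0 %


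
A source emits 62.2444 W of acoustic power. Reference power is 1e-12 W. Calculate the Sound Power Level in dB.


Given values:
  W = 62.2444 W
  W_ref = 1e-12 W
Formula: SWL = 10 * log10(W / W_ref)
Compute ratio: W / W_ref = 62244400000000
Compute log10: log10(62244400000000) = 13.7941
Multiply: SWL = 10 * 13.7941 = 137.94

137.94 dB


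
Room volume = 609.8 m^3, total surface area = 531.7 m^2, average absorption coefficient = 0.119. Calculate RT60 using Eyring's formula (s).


Given values:
  V = 609.8 m^3, S = 531.7 m^2, alpha = 0.119
Formula: RT60 = 0.161 * V / (-S * ln(1 - alpha))
Compute ln(1 - 0.119) = ln(0.881) = -0.126698
Denominator: -531.7 * -0.126698 = 67.3653
Numerator: 0.161 * 609.8 = 98.1778
RT60 = 98.1778 / 67.3653 = 1.457

1.457 s


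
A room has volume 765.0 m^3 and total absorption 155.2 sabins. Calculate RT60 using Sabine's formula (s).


Given values:
  V = 765.0 m^3
  A = 155.2 sabins
Formula: RT60 = 0.161 * V / A
Numerator: 0.161 * 765.0 = 123.165
RT60 = 123.165 / 155.2 = 0.794

0.794 s


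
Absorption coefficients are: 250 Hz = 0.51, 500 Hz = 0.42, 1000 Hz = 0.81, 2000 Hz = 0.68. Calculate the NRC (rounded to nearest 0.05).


Given values:
  a_250 = 0.51, a_500 = 0.42
  a_1000 = 0.81, a_2000 = 0.68
Formula: NRC = (a250 + a500 + a1000 + a2000) / 4
Sum = 0.51 + 0.42 + 0.81 + 0.68 = 2.42
NRC = 2.42 / 4 = 0.605
Rounded to nearest 0.05: 0.6

0.6


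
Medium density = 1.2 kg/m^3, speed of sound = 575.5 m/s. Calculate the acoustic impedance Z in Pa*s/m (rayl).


Given values:
  rho = 1.2 kg/m^3
  c = 575.5 m/s
Formula: Z = rho * c
Z = 1.2 * 575.5
Z = 690.6

690.6 rayl


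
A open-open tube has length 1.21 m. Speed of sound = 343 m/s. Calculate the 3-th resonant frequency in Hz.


Given values:
  Tube type: open-open, L = 1.21 m, c = 343 m/s, n = 3
Formula: f_n = n * c / (2 * L)
Compute 2 * L = 2 * 1.21 = 2.42
f = 3 * 343 / 2.42
f = 425.21

425.21 Hz


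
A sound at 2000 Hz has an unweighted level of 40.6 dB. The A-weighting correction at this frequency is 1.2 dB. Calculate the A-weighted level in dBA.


Given values:
  SPL = 40.6 dB
  A-weighting at 2000 Hz = 1.2 dB
Formula: L_A = SPL + A_weight
L_A = 40.6 + (1.2)
L_A = 41.8

41.8 dBA


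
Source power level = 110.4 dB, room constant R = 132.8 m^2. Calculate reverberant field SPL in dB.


Given values:
  Lw = 110.4 dB, R = 132.8 m^2
Formula: SPL = Lw + 10 * log10(4 / R)
Compute 4 / R = 4 / 132.8 = 0.03012
Compute 10 * log10(0.03012) = -15.2115
SPL = 110.4 + (-15.2115) = 95.19

95.19 dB


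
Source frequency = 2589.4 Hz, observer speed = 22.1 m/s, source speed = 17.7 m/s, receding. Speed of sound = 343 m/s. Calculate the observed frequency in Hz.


Given values:
  f_s = 2589.4 Hz, v_o = 22.1 m/s, v_s = 17.7 m/s
  Direction: receding
Formula: f_o = f_s * (c - v_o) / (c + v_s)
Numerator: c - v_o = 343 - 22.1 = 320.9
Denominator: c + v_s = 343 + 17.7 = 360.7
f_o = 2589.4 * 320.9 / 360.7 = 2303.68

2303.68 Hz


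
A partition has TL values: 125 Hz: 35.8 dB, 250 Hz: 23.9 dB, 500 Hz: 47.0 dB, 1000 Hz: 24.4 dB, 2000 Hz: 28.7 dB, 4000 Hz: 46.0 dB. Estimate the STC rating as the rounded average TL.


Given TL values at each frequency:
  125 Hz: 35.8 dB
  250 Hz: 23.9 dB
  500 Hz: 47.0 dB
  1000 Hz: 24.4 dB
  2000 Hz: 28.7 dB
  4000 Hz: 46.0 dB
Formula: STC ~ round(average of TL values)
Sum = 35.8 + 23.9 + 47.0 + 24.4 + 28.7 + 46.0 = 205.8
Average = 205.8 / 6 = 34.3
Rounded: 34

34


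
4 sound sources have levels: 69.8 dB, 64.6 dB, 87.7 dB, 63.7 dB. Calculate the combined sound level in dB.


Formula: L_total = 10 * log10( sum(10^(Li/10)) )
  Source 1: 10^(69.8/10) = 9549925.8602
  Source 2: 10^(64.6/10) = 2884031.5031
  Source 3: 10^(87.7/10) = 588843655.3556
  Source 4: 10^(63.7/10) = 2344228.8153
Sum of linear values = 603621841.5342
L_total = 10 * log10(603621841.5342) = 87.81

87.81 dB


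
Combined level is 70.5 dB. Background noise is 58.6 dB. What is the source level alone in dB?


Given values:
  L_total = 70.5 dB, L_bg = 58.6 dB
Formula: L_source = 10 * log10(10^(L_total/10) - 10^(L_bg/10))
Convert to linear:
  10^(70.5/10) = 11220184.543
  10^(58.6/10) = 724435.9601
Difference: 11220184.543 - 724435.9601 = 10495748.5829
L_source = 10 * log10(10495748.5829) = 70.21

70.21 dB


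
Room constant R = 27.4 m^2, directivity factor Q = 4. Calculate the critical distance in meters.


Given values:
  R = 27.4 m^2, Q = 4
Formula: d_c = 0.141 * sqrt(Q * R)
Compute Q * R = 4 * 27.4 = 109.6
Compute sqrt(109.6) = 10.469
d_c = 0.141 * 10.469 = 1.476

1.476 m


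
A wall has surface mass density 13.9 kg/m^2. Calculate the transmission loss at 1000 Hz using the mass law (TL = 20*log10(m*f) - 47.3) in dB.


Given values:
  m = 13.9 kg/m^2, f = 1000 Hz
Formula: TL = 20 * log10(m * f) - 47.3
Compute m * f = 13.9 * 1000 = 13900.0
Compute log10(13900.0) = 4.143015
Compute 20 * 4.143015 = 82.8603
TL = 82.8603 - 47.3 = 35.56

35.56 dB


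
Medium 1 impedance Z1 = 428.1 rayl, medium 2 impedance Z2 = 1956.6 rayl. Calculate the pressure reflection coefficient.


Given values:
  Z1 = 428.1 rayl, Z2 = 1956.6 rayl
Formula: R = (Z2 - Z1) / (Z2 + Z1)
Numerator: Z2 - Z1 = 1956.6 - 428.1 = 1528.5
Denominator: Z2 + Z1 = 1956.6 + 428.1 = 2384.7
R = 1528.5 / 2384.7 = 0.641

0.641


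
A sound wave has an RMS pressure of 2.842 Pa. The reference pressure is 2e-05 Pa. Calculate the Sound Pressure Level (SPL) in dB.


Given values:
  p = 2.842 Pa
  p_ref = 2e-05 Pa
Formula: SPL = 20 * log10(p / p_ref)
Compute ratio: p / p_ref = 2.842 / 2e-05 = 142100
Compute log10: log10(142100) = 5.152594
Multiply: SPL = 20 * 5.152594 = 103.05

103.05 dB


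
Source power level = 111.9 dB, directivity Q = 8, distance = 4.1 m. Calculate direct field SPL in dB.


Given values:
  Lw = 111.9 dB, Q = 8, r = 4.1 m
Formula: SPL = Lw + 10 * log10(Q / (4 * pi * r^2))
Compute 4 * pi * r^2 = 4 * pi * 4.1^2 = 211.2407
Compute Q / denom = 8 / 211.2407 = 0.03787149
Compute 10 * log10(0.03787149) = -14.2169
SPL = 111.9 + (-14.2169) = 97.68

97.68 dB


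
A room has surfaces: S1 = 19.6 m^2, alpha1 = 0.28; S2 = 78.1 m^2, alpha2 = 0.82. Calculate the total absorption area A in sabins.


Given surfaces:
  Surface 1: 19.6 * 0.28 = 5.488
  Surface 2: 78.1 * 0.82 = 64.042
Formula: A = sum(Si * alpha_i)
A = 5.488 + 64.042
A = 69.53

69.53 sabins


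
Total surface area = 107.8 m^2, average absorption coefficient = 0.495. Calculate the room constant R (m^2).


Given values:
  S = 107.8 m^2, alpha = 0.495
Formula: R = S * alpha / (1 - alpha)
Numerator: 107.8 * 0.495 = 53.361
Denominator: 1 - 0.495 = 0.505
R = 53.361 / 0.505 = 105.67

105.67 m^2


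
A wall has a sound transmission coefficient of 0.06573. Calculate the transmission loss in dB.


Given values:
  tau = 0.06573
Formula: TL = 10 * log10(1 / tau)
Compute 1 / tau = 1 / 0.06573 = 15.2138
Compute log10(15.2138) = 1.182238
TL = 10 * 1.182238 = 11.82

11.82 dB


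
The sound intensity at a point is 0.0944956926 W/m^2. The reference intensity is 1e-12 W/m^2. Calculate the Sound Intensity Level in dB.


Given values:
  I = 0.0944956926 W/m^2
  I_ref = 1e-12 W/m^2
Formula: SIL = 10 * log10(I / I_ref)
Compute ratio: I / I_ref = 94495692600
Compute log10: log10(94495692600) = 10.975412
Multiply: SIL = 10 * 10.975412 = 109.75

109.75 dB


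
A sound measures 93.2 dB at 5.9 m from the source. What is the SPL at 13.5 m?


Given values:
  SPL1 = 93.2 dB, r1 = 5.9 m, r2 = 13.5 m
Formula: SPL2 = SPL1 - 20 * log10(r2 / r1)
Compute ratio: r2 / r1 = 13.5 / 5.9 = 2.2881
Compute log10: log10(2.2881) = 0.359475
Compute drop: 20 * 0.359475 = 7.1895
SPL2 = 93.2 - 7.1895 = 86.01

86.01 dB


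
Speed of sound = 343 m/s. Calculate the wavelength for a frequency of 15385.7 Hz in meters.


Given values:
  c = 343 m/s, f = 15385.7 Hz
Formula: lambda = c / f
lambda = 343 / 15385.7
lambda = 0.0223

0.0223 m


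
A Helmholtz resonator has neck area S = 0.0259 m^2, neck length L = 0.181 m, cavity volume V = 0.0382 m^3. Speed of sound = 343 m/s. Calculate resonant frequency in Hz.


Given values:
  S = 0.0259 m^2, L = 0.181 m, V = 0.0382 m^3, c = 343 m/s
Formula: f = (c / (2*pi)) * sqrt(S / (V * L))
Compute V * L = 0.0382 * 0.181 = 0.0069142
Compute S / (V * L) = 0.0259 / 0.0069142 = 3.7459
Compute sqrt(3.7459) = 1.935433
Compute c / (2*pi) = 343 / 6.283185 = 54.590148
f = 54.590148 * 1.935433 = 105.66

105.66 Hz


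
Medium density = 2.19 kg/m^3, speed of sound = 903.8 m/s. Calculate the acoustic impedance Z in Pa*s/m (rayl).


Given values:
  rho = 2.19 kg/m^3
  c = 903.8 m/s
Formula: Z = rho * c
Z = 2.19 * 903.8
Z = 1979.32

1979.32 rayl


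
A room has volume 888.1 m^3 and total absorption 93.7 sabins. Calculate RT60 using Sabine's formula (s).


Given values:
  V = 888.1 m^3
  A = 93.7 sabins
Formula: RT60 = 0.161 * V / A
Numerator: 0.161 * 888.1 = 142.9841
RT60 = 142.9841 / 93.7 = 1.526

1.526 s


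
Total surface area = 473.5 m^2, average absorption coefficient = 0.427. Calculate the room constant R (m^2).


Given values:
  S = 473.5 m^2, alpha = 0.427
Formula: R = S * alpha / (1 - alpha)
Numerator: 473.5 * 0.427 = 202.1845
Denominator: 1 - 0.427 = 0.573
R = 202.1845 / 0.573 = 352.85

352.85 m^2


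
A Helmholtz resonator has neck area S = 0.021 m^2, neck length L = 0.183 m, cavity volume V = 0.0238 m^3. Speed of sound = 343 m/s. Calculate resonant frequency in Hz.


Given values:
  S = 0.021 m^2, L = 0.183 m, V = 0.0238 m^3, c = 343 m/s
Formula: f = (c / (2*pi)) * sqrt(S / (V * L))
Compute V * L = 0.0238 * 0.183 = 0.0043554
Compute S / (V * L) = 0.021 / 0.0043554 = 4.8216
Compute sqrt(4.8216) = 2.195814
Compute c / (2*pi) = 343 / 6.283185 = 54.590148
f = 54.590148 * 2.195814 = 119.87

119.87 Hz


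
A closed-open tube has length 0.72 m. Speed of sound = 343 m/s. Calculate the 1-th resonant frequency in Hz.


Given values:
  Tube type: closed-open, L = 0.72 m, c = 343 m/s, n = 1
Formula: f_n = (2n - 1) * c / (4 * L)
Compute 2n - 1 = 2*1 - 1 = 1
Compute 4 * L = 4 * 0.72 = 2.88
f = 1 * 343 / 2.88
f = 119.1

119.1 Hz


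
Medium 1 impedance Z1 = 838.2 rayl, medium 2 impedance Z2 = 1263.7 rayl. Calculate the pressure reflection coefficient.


Given values:
  Z1 = 838.2 rayl, Z2 = 1263.7 rayl
Formula: R = (Z2 - Z1) / (Z2 + Z1)
Numerator: Z2 - Z1 = 1263.7 - 838.2 = 425.5
Denominator: Z2 + Z1 = 1263.7 + 838.2 = 2101.9
R = 425.5 / 2101.9 = 0.2024

0.2024


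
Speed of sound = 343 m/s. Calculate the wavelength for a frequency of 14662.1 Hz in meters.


Given values:
  c = 343 m/s, f = 14662.1 Hz
Formula: lambda = c / f
lambda = 343 / 14662.1
lambda = 0.0234

0.0234 m


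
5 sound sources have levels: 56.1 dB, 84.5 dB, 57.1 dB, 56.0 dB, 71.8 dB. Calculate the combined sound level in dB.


Formula: L_total = 10 * log10( sum(10^(Li/10)) )
  Source 1: 10^(56.1/10) = 407380.2778
  Source 2: 10^(84.5/10) = 281838293.1264
  Source 3: 10^(57.1/10) = 512861.384
  Source 4: 10^(56.0/10) = 398107.1706
  Source 5: 10^(71.8/10) = 15135612.4844
Sum of linear values = 298292254.4432
L_total = 10 * log10(298292254.4432) = 84.75

84.75 dB


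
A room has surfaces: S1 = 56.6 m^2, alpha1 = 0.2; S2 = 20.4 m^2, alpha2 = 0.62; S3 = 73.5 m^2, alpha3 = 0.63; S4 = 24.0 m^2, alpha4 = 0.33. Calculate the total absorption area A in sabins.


Given surfaces:
  Surface 1: 56.6 * 0.2 = 11.32
  Surface 2: 20.4 * 0.62 = 12.648
  Surface 3: 73.5 * 0.63 = 46.305
  Surface 4: 24.0 * 0.33 = 7.92
Formula: A = sum(Si * alpha_i)
A = 11.32 + 12.648 + 46.305 + 7.92
A = 78.19

78.19 sabins


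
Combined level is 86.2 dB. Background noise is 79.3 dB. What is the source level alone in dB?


Given values:
  L_total = 86.2 dB, L_bg = 79.3 dB
Formula: L_source = 10 * log10(10^(L_total/10) - 10^(L_bg/10))
Convert to linear:
  10^(86.2/10) = 416869383.4703
  10^(79.3/10) = 85113803.8202
Difference: 416869383.4703 - 85113803.8202 = 331755579.6501
L_source = 10 * log10(331755579.6501) = 85.21

85.21 dB


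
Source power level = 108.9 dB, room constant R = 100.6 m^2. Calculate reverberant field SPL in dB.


Given values:
  Lw = 108.9 dB, R = 100.6 m^2
Formula: SPL = Lw + 10 * log10(4 / R)
Compute 4 / R = 4 / 100.6 = 0.039761
Compute 10 * log10(0.039761) = -14.0054
SPL = 108.9 + (-14.0054) = 94.89

94.89 dB


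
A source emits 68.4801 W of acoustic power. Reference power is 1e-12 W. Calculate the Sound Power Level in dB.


Given values:
  W = 68.4801 W
  W_ref = 1e-12 W
Formula: SWL = 10 * log10(W / W_ref)
Compute ratio: W / W_ref = 68480100000000
Compute log10: log10(68480100000000) = 13.835564
Multiply: SWL = 10 * 13.835564 = 138.36

138.36 dB


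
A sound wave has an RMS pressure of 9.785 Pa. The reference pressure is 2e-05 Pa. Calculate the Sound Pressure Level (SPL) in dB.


Given values:
  p = 9.785 Pa
  p_ref = 2e-05 Pa
Formula: SPL = 20 * log10(p / p_ref)
Compute ratio: p / p_ref = 9.785 / 2e-05 = 489250
Compute log10: log10(489250) = 5.689531
Multiply: SPL = 20 * 5.689531 = 113.79

113.79 dB


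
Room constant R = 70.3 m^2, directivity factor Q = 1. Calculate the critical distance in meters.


Given values:
  R = 70.3 m^2, Q = 1
Formula: d_c = 0.141 * sqrt(Q * R)
Compute Q * R = 1 * 70.3 = 70.3
Compute sqrt(70.3) = 8.3845
d_c = 0.141 * 8.3845 = 1.182

1.182 m


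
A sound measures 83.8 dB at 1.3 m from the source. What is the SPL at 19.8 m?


Given values:
  SPL1 = 83.8 dB, r1 = 1.3 m, r2 = 19.8 m
Formula: SPL2 = SPL1 - 20 * log10(r2 / r1)
Compute ratio: r2 / r1 = 19.8 / 1.3 = 15.2308
Compute log10: log10(15.2308) = 1.182723
Compute drop: 20 * 1.182723 = 23.6545
SPL2 = 83.8 - 23.6545 = 60.15

60.15 dB


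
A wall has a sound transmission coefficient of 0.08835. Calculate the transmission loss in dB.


Given values:
  tau = 0.08835
Formula: TL = 10 * log10(1 / tau)
Compute 1 / tau = 1 / 0.08835 = 11.3186
Compute log10(11.3186) = 1.053793
TL = 10 * 1.053793 = 10.54

10.54 dB


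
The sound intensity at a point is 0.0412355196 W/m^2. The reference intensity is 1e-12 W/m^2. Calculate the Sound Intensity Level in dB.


Given values:
  I = 0.0412355196 W/m^2
  I_ref = 1e-12 W/m^2
Formula: SIL = 10 * log10(I / I_ref)
Compute ratio: I / I_ref = 41235519600
Compute log10: log10(41235519600) = 10.615271
Multiply: SIL = 10 * 10.615271 = 106.15

106.15 dB


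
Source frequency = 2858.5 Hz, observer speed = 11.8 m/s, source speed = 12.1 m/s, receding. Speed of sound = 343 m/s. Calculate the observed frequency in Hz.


Given values:
  f_s = 2858.5 Hz, v_o = 11.8 m/s, v_s = 12.1 m/s
  Direction: receding
Formula: f_o = f_s * (c - v_o) / (c + v_s)
Numerator: c - v_o = 343 - 11.8 = 331.2
Denominator: c + v_s = 343 + 12.1 = 355.1
f_o = 2858.5 * 331.2 / 355.1 = 2666.11

2666.11 Hz


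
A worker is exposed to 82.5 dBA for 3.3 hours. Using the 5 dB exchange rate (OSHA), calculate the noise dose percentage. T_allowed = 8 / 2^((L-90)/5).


Given values:
  L = 82.5 dBA, T = 3.3 hours
Formula: T_allowed = 8 / 2^((L - 90) / 5)
Compute exponent: (82.5 - 90) / 5 = -1.5
Compute 2^(-1.5) = 0.353553
T_allowed = 8 / 0.353553 = 22.627442 hours
Dose = (T / T_allowed) * 100
Dose = (3.3 / 22.627442) * 100 = 14.58

14.58 %


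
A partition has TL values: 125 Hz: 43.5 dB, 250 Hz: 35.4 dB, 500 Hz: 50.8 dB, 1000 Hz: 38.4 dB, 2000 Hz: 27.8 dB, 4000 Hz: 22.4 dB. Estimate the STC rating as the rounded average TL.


Given TL values at each frequency:
  125 Hz: 43.5 dB
  250 Hz: 35.4 dB
  500 Hz: 50.8 dB
  1000 Hz: 38.4 dB
  2000 Hz: 27.8 dB
  4000 Hz: 22.4 dB
Formula: STC ~ round(average of TL values)
Sum = 43.5 + 35.4 + 50.8 + 38.4 + 27.8 + 22.4 = 218.3
Average = 218.3 / 6 = 36.38
Rounded: 36

36


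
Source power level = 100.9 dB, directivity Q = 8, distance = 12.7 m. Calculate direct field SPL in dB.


Given values:
  Lw = 100.9 dB, Q = 8, r = 12.7 m
Formula: SPL = Lw + 10 * log10(Q / (4 * pi * r^2))
Compute 4 * pi * r^2 = 4 * pi * 12.7^2 = 2026.8299
Compute Q / denom = 8 / 2026.8299 = 0.00394705
Compute 10 * log10(0.00394705) = -24.0373
SPL = 100.9 + (-24.0373) = 76.86

76.86 dB


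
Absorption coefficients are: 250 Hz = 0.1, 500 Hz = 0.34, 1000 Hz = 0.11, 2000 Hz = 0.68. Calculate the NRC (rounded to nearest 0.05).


Given values:
  a_250 = 0.1, a_500 = 0.34
  a_1000 = 0.11, a_2000 = 0.68
Formula: NRC = (a250 + a500 + a1000 + a2000) / 4
Sum = 0.1 + 0.34 + 0.11 + 0.68 = 1.23
NRC = 1.23 / 4 = 0.3075
Rounded to nearest 0.05: 0.3

0.3


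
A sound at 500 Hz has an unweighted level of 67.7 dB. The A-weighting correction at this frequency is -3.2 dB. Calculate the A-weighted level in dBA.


Given values:
  SPL = 67.7 dB
  A-weighting at 500 Hz = -3.2 dB
Formula: L_A = SPL + A_weight
L_A = 67.7 + (-3.2)
L_A = 64.5

64.5 dBA


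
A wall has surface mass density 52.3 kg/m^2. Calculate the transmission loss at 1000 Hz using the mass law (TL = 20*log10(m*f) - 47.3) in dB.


Given values:
  m = 52.3 kg/m^2, f = 1000 Hz
Formula: TL = 20 * log10(m * f) - 47.3
Compute m * f = 52.3 * 1000 = 52300.0
Compute log10(52300.0) = 4.718502
Compute 20 * 4.718502 = 94.37
TL = 94.37 - 47.3 = 47.07

47.07 dB


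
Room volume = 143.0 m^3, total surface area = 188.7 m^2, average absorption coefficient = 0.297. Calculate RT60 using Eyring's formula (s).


Given values:
  V = 143.0 m^3, S = 188.7 m^2, alpha = 0.297
Formula: RT60 = 0.161 * V / (-S * ln(1 - alpha))
Compute ln(1 - 0.297) = ln(0.703) = -0.352398
Denominator: -188.7 * -0.352398 = 66.4975
Numerator: 0.161 * 143.0 = 23.023
RT60 = 23.023 / 66.4975 = 0.346

0.346 s


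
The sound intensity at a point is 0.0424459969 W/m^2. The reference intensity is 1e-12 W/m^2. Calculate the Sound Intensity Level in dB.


Given values:
  I = 0.0424459969 W/m^2
  I_ref = 1e-12 W/m^2
Formula: SIL = 10 * log10(I / I_ref)
Compute ratio: I / I_ref = 42445996900
Compute log10: log10(42445996900) = 10.627837
Multiply: SIL = 10 * 10.627837 = 106.28

106.28 dB
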